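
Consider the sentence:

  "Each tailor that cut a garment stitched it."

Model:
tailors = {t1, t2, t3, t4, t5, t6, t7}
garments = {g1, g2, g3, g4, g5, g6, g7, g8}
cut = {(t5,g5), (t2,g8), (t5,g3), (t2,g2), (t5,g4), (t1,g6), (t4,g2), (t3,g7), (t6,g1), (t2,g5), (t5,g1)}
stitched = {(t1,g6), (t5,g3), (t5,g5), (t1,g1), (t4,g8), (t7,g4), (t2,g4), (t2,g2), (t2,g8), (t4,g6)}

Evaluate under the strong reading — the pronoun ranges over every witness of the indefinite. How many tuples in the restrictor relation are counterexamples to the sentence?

"it" takes "a garment" as antecedent — a donkey pronoun bound across the clause boundary.
Strong reading: for every (t,g) with cut(t,g), stitched(t,g).
Restrictor pairs: (t1,g6) ✓  (t2,g2) ✓  (t2,g5) ✗  (t2,g8) ✓  (t3,g7) ✗  (t4,g2) ✗  (t5,g1) ✗  (t5,g3) ✓  (t5,g4) ✗  (t5,g5) ✓  (t6,g1) ✗
Counterexamples (restrictor pairs failing the scope): 6.

6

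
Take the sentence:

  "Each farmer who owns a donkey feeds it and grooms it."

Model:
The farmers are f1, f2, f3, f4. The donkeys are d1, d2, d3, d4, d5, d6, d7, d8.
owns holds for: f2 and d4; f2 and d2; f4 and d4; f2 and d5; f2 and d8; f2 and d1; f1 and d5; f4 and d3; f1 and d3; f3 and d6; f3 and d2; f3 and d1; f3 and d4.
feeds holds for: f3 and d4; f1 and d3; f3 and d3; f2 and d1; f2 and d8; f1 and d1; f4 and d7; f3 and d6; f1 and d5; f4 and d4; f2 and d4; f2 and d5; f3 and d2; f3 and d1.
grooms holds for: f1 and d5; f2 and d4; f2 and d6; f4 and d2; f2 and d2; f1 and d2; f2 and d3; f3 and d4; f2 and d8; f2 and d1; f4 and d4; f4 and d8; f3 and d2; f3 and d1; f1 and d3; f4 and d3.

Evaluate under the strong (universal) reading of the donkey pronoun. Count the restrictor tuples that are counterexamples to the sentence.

4

"it" takes "a donkey" as antecedent — a donkey pronoun bound across the clause boundary.
Strong reading: for every (f,d) with owns(f,d), feeds(f,d) ∧ grooms(f,d).
Restrictor pairs: (f1,d3) ✓  (f1,d5) ✓  (f2,d1) ✓  (f2,d2) ✗  (f2,d4) ✓  (f2,d5) ✗  (f2,d8) ✓  (f3,d1) ✓  (f3,d2) ✓  (f3,d4) ✓  (f3,d6) ✗  (f4,d3) ✗  (f4,d4) ✓
Counterexamples (restrictor pairs failing the scope): 4.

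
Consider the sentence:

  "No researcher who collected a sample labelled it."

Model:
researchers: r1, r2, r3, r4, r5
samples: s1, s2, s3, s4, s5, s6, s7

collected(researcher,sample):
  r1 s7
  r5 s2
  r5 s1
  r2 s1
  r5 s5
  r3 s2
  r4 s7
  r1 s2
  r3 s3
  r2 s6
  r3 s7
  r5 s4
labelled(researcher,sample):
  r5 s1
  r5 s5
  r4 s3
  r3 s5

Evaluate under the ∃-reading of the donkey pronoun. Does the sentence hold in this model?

False

"it" takes "a sample" as antecedent — a donkey pronoun bound across the clause boundary.
Truth condition: for no (r,s) with collected(r,s) does labelled(r,s) hold.
Restrictor pairs — does the scope hold? (r1,s2):fails  (r1,s7):fails  (r2,s1):fails  (r2,s6):fails  (r3,s2):fails  (r3,s3):fails  (r3,s7):fails  (r4,s7):fails  (r5,s1):holds  (r5,s2):fails  (r5,s4):fails  (r5,s5):holds
Scope holds for 2 pair(s), so the sentence is false.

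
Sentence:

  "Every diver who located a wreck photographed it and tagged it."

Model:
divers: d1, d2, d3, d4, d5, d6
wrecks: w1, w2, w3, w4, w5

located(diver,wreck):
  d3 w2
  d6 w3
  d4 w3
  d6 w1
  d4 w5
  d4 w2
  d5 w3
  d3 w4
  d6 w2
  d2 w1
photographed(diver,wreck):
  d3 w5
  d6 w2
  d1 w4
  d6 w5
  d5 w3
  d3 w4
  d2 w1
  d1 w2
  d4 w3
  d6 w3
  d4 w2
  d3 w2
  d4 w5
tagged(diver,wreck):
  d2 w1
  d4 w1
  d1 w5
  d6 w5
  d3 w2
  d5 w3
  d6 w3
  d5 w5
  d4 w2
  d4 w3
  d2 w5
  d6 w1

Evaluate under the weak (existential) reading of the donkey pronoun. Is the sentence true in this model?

True

"it" takes "a wreck" as antecedent — a donkey pronoun bound across the clause boundary.
Weak reading: every diver d with some located-wreck has at least one located-wreck w such that photographed(d,w) ∧ tagged(d,w).
Per diver: d2:✓  d3:✓  d4:✓  d5:✓  d6:✓
Every diver in the restrictor has a witness.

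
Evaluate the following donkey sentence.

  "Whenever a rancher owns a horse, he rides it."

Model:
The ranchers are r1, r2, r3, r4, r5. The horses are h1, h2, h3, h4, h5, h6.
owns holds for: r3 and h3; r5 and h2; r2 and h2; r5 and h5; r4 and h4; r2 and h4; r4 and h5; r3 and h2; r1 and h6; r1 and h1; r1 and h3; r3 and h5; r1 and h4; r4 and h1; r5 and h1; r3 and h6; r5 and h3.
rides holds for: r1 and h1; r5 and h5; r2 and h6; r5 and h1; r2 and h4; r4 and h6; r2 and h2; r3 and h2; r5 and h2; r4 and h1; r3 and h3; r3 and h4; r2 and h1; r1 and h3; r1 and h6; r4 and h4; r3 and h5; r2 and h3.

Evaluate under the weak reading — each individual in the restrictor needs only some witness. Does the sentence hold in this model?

True

"it" takes "a horse" as antecedent — a donkey pronoun bound across the clause boundary.
Weak reading: every rancher r with some owns-horse has at least one owns-horse h such that rides(r,h).
Per rancher: r1:✓  r2:✓  r3:✓  r4:✓  r5:✓
Every rancher in the restrictor has a witness.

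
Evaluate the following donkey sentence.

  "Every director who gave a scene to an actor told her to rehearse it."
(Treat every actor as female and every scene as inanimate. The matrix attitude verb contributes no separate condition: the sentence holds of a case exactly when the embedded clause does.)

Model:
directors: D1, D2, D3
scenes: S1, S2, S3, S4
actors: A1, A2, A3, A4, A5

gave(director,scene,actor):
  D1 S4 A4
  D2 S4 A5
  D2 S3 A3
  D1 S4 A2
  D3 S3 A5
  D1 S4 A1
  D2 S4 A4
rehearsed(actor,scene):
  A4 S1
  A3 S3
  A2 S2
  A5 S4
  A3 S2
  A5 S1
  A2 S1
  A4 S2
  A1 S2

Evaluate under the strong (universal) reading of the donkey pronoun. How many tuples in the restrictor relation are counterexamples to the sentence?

5

"her" takes "an actor" as antecedent and "it" takes "a scene"; both are donkey pronouns co-varying with the restrictor.
Strong reading: for every (d,s,a) with gave(d,s,a), rehearsed(a,s).
Restrictor triples: (D1,S4,A1)→rehearsed(A1,S4) ✗  (D1,S4,A2)→rehearsed(A2,S4) ✗  (D1,S4,A4)→rehearsed(A4,S4) ✗  (D2,S3,A3)→rehearsed(A3,S3) ✓  (D2,S4,A4)→rehearsed(A4,S4) ✗  (D2,S4,A5)→rehearsed(A5,S4) ✓  (D3,S3,A5)→rehearsed(A5,S3) ✗
Counterexamples (restrictor triples failing the scope): 5.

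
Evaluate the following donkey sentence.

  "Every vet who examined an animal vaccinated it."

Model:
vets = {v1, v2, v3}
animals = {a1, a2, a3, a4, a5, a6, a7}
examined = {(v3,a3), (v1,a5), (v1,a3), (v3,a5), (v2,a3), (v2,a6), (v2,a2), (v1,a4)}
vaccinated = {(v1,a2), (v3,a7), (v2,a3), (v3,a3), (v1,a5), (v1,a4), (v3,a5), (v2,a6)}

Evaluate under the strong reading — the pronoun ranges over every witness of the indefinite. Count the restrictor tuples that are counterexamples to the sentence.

"it" takes "an animal" as antecedent — a donkey pronoun bound across the clause boundary.
Strong reading: for every (v,a) with examined(v,a), vaccinated(v,a).
Restrictor pairs: (v1,a3) ✗  (v1,a4) ✓  (v1,a5) ✓  (v2,a2) ✗  (v2,a3) ✓  (v2,a6) ✓  (v3,a3) ✓  (v3,a5) ✓
Counterexamples (restrictor pairs failing the scope): 2.

2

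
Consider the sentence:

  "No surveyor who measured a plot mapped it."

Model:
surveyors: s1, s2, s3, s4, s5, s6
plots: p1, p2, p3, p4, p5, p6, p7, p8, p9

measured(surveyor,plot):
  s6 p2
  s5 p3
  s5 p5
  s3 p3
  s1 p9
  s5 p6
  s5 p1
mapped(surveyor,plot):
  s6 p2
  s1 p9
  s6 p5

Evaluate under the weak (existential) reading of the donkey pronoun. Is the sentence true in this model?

False

"it" takes "a plot" as antecedent — a donkey pronoun bound across the clause boundary.
Truth condition: for no (s,p) with measured(s,p) does mapped(s,p) hold.
Restrictor pairs — does the scope hold? (s1,p9):holds  (s3,p3):fails  (s5,p1):fails  (s5,p3):fails  (s5,p5):fails  (s5,p6):fails  (s6,p2):holds
Scope holds for 2 pair(s), so the sentence is false.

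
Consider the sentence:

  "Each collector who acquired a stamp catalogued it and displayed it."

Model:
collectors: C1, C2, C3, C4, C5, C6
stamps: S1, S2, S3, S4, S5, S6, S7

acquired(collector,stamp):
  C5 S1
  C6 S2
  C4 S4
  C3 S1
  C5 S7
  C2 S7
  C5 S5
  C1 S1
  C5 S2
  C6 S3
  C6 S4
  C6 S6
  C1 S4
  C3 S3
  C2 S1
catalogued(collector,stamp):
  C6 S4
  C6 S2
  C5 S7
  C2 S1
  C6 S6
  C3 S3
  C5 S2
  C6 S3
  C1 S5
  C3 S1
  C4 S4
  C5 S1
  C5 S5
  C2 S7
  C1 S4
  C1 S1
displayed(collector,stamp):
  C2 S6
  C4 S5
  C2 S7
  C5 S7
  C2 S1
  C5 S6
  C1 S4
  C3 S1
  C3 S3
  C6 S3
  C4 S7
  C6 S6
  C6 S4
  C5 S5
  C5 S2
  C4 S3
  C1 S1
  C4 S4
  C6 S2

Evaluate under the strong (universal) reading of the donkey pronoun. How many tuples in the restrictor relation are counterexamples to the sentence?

1

"it" takes "a stamp" as antecedent — a donkey pronoun bound across the clause boundary.
Strong reading: for every (c,s) with acquired(c,s), catalogued(c,s) ∧ displayed(c,s).
Restrictor pairs: (C1,S1) ✓  (C1,S4) ✓  (C2,S1) ✓  (C2,S7) ✓  (C3,S1) ✓  (C3,S3) ✓  (C4,S4) ✓  (C5,S1) ✗  (C5,S2) ✓  (C5,S5) ✓  (C5,S7) ✓  (C6,S2) ✓  (C6,S3) ✓  (C6,S4) ✓  (C6,S6) ✓
Counterexamples (restrictor pairs failing the scope): 1.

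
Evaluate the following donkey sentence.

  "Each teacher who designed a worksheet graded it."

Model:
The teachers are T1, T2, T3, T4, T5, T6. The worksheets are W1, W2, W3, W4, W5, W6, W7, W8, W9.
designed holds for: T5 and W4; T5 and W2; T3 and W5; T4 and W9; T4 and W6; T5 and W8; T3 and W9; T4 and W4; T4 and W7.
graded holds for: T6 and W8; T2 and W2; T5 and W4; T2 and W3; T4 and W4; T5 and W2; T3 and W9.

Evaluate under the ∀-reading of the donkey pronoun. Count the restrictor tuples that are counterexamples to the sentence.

5

"it" takes "a worksheet" as antecedent — a donkey pronoun bound across the clause boundary.
Strong reading: for every (t,w) with designed(t,w), graded(t,w).
Restrictor pairs: (T3,W5) ✗  (T3,W9) ✓  (T4,W4) ✓  (T4,W6) ✗  (T4,W7) ✗  (T4,W9) ✗  (T5,W2) ✓  (T5,W4) ✓  (T5,W8) ✗
Counterexamples (restrictor pairs failing the scope): 5.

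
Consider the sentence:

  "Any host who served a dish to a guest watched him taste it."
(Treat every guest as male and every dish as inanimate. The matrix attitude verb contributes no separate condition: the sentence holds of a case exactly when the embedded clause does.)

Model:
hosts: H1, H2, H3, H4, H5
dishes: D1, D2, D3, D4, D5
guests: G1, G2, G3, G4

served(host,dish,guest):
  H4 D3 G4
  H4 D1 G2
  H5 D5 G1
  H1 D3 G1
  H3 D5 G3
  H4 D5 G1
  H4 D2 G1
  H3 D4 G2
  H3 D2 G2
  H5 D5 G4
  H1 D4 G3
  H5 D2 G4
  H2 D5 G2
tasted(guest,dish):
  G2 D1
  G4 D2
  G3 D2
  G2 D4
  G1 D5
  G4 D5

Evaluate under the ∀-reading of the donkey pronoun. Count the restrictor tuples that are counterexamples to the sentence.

7

"him" takes "a guest" as antecedent and "it" takes "a dish"; both are donkey pronouns co-varying with the restrictor.
Strong reading: for every (h,d,g) with served(h,d,g), tasted(g,d).
Restrictor triples: (H1,D3,G1)→tasted(G1,D3) ✗  (H1,D4,G3)→tasted(G3,D4) ✗  (H2,D5,G2)→tasted(G2,D5) ✗  (H3,D2,G2)→tasted(G2,D2) ✗  (H3,D4,G2)→tasted(G2,D4) ✓  (H3,D5,G3)→tasted(G3,D5) ✗  (H4,D1,G2)→tasted(G2,D1) ✓  (H4,D2,G1)→tasted(G1,D2) ✗  (H4,D3,G4)→tasted(G4,D3) ✗  (H4,D5,G1)→tasted(G1,D5) ✓  (H5,D2,G4)→tasted(G4,D2) ✓  (H5,D5,G1)→tasted(G1,D5) ✓  (H5,D5,G4)→tasted(G4,D5) ✓
Counterexamples (restrictor triples failing the scope): 7.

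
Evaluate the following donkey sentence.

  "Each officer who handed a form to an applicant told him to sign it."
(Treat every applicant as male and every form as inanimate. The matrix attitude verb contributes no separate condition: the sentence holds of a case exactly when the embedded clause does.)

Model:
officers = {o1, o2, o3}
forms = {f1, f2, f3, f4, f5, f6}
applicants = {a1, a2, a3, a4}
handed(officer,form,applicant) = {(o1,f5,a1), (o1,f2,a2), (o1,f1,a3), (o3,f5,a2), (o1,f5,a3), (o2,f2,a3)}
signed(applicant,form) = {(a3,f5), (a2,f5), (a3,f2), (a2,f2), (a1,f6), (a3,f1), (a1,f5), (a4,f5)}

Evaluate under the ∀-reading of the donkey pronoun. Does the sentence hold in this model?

True

"him" takes "an applicant" as antecedent and "it" takes "a form"; both are donkey pronouns co-varying with the restrictor.
Strong reading: for every (o,f,a) with handed(o,f,a), signed(a,f).
Restrictor triples: (o1,f1,a3)→signed(a3,f1) ✓  (o1,f2,a2)→signed(a2,f2) ✓  (o1,f5,a1)→signed(a1,f5) ✓  (o1,f5,a3)→signed(a3,f5) ✓  (o2,f2,a3)→signed(a3,f2) ✓  (o3,f5,a2)→signed(a2,f5) ✓
Every restrictor triple satisfies the scope.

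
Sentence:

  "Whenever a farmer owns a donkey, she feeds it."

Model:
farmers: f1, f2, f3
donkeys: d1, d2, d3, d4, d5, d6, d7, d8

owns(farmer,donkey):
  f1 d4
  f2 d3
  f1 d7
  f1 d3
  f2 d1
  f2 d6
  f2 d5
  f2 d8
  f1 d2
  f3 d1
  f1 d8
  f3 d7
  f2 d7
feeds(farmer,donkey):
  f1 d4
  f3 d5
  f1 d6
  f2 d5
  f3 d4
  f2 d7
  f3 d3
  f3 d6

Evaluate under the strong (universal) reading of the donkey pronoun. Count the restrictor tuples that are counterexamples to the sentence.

10

"it" takes "a donkey" as antecedent — a donkey pronoun bound across the clause boundary.
Strong reading: for every (f,d) with owns(f,d), feeds(f,d).
Restrictor pairs: (f1,d2) ✗  (f1,d3) ✗  (f1,d4) ✓  (f1,d7) ✗  (f1,d8) ✗  (f2,d1) ✗  (f2,d3) ✗  (f2,d5) ✓  (f2,d6) ✗  (f2,d7) ✓  (f2,d8) ✗  (f3,d1) ✗  (f3,d7) ✗
Counterexamples (restrictor pairs failing the scope): 10.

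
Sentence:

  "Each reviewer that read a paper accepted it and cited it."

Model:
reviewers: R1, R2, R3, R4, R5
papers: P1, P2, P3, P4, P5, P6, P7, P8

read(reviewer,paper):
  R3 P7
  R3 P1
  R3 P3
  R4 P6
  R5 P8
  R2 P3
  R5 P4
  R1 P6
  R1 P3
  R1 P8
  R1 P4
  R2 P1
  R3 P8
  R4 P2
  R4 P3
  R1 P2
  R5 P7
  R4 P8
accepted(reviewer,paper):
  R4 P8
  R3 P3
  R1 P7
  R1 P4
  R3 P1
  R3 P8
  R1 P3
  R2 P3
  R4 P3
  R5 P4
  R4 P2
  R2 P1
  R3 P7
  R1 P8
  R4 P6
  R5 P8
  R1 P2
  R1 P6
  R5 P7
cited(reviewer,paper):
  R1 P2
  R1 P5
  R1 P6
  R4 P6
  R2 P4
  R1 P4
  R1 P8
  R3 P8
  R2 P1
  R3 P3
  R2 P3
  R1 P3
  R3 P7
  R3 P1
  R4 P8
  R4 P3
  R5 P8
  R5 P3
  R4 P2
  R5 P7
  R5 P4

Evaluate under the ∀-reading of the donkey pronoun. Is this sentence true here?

True

"it" takes "a paper" as antecedent — a donkey pronoun bound across the clause boundary.
Strong reading: for every (r,p) with read(r,p), accepted(r,p) ∧ cited(r,p).
Restrictor pairs: (R1,P2) ✓  (R1,P3) ✓  (R1,P4) ✓  (R1,P6) ✓  (R1,P8) ✓  (R2,P1) ✓  (R2,P3) ✓  (R3,P1) ✓  (R3,P3) ✓  (R3,P7) ✓  (R3,P8) ✓  (R4,P2) ✓  (R4,P3) ✓  (R4,P6) ✓  (R4,P8) ✓  (R5,P4) ✓  (R5,P7) ✓  (R5,P8) ✓
Every restrictor pair satisfies the scope.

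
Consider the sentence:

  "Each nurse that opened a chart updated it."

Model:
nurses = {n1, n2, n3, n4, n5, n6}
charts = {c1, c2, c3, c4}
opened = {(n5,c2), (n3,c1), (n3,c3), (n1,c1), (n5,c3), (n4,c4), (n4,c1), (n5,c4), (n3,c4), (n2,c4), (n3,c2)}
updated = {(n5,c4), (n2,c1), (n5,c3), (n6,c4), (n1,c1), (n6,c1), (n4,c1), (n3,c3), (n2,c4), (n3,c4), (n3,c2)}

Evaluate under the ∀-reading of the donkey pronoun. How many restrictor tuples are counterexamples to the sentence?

"it" takes "a chart" as antecedent — a donkey pronoun bound across the clause boundary.
Strong reading: for every (n,c) with opened(n,c), updated(n,c).
Restrictor pairs: (n1,c1) ✓  (n2,c4) ✓  (n3,c1) ✗  (n3,c2) ✓  (n3,c3) ✓  (n3,c4) ✓  (n4,c1) ✓  (n4,c4) ✗  (n5,c2) ✗  (n5,c3) ✓  (n5,c4) ✓
Counterexamples (restrictor pairs failing the scope): 3.

3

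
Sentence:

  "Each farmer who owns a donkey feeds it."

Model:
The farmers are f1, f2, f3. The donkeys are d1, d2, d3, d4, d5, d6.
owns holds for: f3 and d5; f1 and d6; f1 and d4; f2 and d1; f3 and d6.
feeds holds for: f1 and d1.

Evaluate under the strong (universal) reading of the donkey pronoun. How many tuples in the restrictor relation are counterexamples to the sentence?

5

"it" takes "a donkey" as antecedent — a donkey pronoun bound across the clause boundary.
Strong reading: for every (f,d) with owns(f,d), feeds(f,d).
Restrictor pairs: (f1,d4) ✗  (f1,d6) ✗  (f2,d1) ✗  (f3,d5) ✗  (f3,d6) ✗
Counterexamples (restrictor pairs failing the scope): 5.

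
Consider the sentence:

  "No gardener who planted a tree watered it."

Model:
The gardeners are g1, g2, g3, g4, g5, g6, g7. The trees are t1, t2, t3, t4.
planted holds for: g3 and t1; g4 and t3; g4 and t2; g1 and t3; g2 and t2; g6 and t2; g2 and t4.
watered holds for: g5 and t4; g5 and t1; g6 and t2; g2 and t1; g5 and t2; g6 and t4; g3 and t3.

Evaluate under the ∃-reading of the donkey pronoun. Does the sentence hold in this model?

False

"it" takes "a tree" as antecedent — a donkey pronoun bound across the clause boundary.
Truth condition: for no (g,t) with planted(g,t) does watered(g,t) hold.
Restrictor pairs — does the scope hold? (g1,t3):fails  (g2,t2):fails  (g2,t4):fails  (g3,t1):fails  (g4,t2):fails  (g4,t3):fails  (g6,t2):holds
Scope holds for 1 pair(s), so the sentence is false.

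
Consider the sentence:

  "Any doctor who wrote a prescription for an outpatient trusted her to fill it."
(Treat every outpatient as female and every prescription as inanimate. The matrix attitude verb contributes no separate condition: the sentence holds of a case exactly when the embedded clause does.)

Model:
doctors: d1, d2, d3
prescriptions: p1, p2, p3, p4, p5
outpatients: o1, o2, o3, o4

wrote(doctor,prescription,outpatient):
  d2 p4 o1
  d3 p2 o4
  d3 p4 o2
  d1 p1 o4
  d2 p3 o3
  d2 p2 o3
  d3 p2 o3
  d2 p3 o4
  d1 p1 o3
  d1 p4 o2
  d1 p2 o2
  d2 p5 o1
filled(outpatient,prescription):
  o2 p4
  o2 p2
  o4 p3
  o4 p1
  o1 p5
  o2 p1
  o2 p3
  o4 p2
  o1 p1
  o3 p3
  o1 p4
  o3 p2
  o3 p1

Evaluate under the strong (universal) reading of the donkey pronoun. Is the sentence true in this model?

"her" takes "an outpatient" as antecedent and "it" takes "a prescription"; both are donkey pronouns co-varying with the restrictor.
Strong reading: for every (d,p,o) with wrote(d,p,o), filled(o,p).
Restrictor triples: (d1,p1,o3)→filled(o3,p1) ✓  (d1,p1,o4)→filled(o4,p1) ✓  (d1,p2,o2)→filled(o2,p2) ✓  (d1,p4,o2)→filled(o2,p4) ✓  (d2,p2,o3)→filled(o3,p2) ✓  (d2,p3,o3)→filled(o3,p3) ✓  (d2,p3,o4)→filled(o4,p3) ✓  (d2,p4,o1)→filled(o1,p4) ✓  (d2,p5,o1)→filled(o1,p5) ✓  (d3,p2,o3)→filled(o3,p2) ✓  (d3,p2,o4)→filled(o4,p2) ✓  (d3,p4,o2)→filled(o2,p4) ✓
Every restrictor triple satisfies the scope.

True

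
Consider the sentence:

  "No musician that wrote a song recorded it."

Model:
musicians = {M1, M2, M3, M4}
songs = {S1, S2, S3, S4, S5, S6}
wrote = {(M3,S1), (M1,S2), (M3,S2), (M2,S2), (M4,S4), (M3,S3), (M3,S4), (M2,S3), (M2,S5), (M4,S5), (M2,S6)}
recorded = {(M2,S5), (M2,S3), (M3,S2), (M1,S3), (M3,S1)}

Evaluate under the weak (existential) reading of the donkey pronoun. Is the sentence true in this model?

"it" takes "a song" as antecedent — a donkey pronoun bound across the clause boundary.
Truth condition: for no (m,s) with wrote(m,s) does recorded(m,s) hold.
Restrictor pairs — does the scope hold? (M1,S2):fails  (M2,S2):fails  (M2,S3):holds  (M2,S5):holds  (M2,S6):fails  (M3,S1):holds  (M3,S2):holds  (M3,S3):fails  (M3,S4):fails  (M4,S4):fails  (M4,S5):fails
Scope holds for 4 pair(s), so the sentence is false.

False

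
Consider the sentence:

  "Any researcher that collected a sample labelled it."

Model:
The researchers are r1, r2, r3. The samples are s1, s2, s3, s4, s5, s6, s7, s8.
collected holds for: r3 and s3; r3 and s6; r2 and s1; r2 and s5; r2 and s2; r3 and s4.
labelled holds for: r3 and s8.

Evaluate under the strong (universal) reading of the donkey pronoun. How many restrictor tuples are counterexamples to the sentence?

"it" takes "a sample" as antecedent — a donkey pronoun bound across the clause boundary.
Strong reading: for every (r,s) with collected(r,s), labelled(r,s).
Restrictor pairs: (r2,s1) ✗  (r2,s2) ✗  (r2,s5) ✗  (r3,s3) ✗  (r3,s4) ✗  (r3,s6) ✗
Counterexamples (restrictor pairs failing the scope): 6.

6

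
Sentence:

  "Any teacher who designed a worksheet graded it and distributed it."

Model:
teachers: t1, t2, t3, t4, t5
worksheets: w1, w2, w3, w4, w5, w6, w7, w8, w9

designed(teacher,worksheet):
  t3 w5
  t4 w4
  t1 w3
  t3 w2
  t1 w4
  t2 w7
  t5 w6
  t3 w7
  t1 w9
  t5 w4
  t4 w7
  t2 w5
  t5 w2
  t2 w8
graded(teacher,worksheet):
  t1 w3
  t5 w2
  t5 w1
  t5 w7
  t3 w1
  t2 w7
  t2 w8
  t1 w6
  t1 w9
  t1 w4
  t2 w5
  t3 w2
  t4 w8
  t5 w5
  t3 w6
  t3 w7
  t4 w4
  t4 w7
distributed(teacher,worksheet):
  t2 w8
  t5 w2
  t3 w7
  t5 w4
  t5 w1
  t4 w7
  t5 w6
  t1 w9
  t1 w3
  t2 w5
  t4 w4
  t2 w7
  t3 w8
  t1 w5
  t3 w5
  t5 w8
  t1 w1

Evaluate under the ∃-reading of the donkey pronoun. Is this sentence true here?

True

"it" takes "a worksheet" as antecedent — a donkey pronoun bound across the clause boundary.
Weak reading: every teacher t with some designed-worksheet has at least one designed-worksheet w such that graded(t,w) ∧ distributed(t,w).
Per teacher: t1:✓  t2:✓  t3:✓  t4:✓  t5:✓
Every teacher in the restrictor has a witness.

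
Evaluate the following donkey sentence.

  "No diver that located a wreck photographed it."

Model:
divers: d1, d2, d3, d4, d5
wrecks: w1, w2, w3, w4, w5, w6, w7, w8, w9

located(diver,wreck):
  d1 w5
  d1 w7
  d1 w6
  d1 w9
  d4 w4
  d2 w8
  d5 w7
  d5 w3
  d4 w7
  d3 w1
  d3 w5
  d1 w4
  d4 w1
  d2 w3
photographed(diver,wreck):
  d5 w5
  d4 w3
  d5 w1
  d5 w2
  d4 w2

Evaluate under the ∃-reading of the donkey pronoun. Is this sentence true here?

"it" takes "a wreck" as antecedent — a donkey pronoun bound across the clause boundary.
Truth condition: for no (d,w) with located(d,w) does photographed(d,w) hold.
Restrictor pairs — does the scope hold? (d1,w4):fails  (d1,w5):fails  (d1,w6):fails  (d1,w7):fails  (d1,w9):fails  (d2,w3):fails  (d2,w8):fails  (d3,w1):fails  (d3,w5):fails  (d4,w1):fails  (d4,w4):fails  (d4,w7):fails  (d5,w3):fails  (d5,w7):fails
Scope holds for no restrictor pair, so the sentence is true.

True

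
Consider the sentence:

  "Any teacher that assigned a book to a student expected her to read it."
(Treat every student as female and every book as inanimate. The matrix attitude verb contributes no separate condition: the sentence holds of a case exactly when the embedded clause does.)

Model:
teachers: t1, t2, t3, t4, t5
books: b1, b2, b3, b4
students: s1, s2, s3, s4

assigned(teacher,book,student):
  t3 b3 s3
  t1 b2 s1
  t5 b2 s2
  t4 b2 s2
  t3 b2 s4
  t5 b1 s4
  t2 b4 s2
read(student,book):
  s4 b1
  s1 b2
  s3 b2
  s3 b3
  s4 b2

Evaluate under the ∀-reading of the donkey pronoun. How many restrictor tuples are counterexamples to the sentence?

3

"her" takes "a student" as antecedent and "it" takes "a book"; both are donkey pronouns co-varying with the restrictor.
Strong reading: for every (t,b,s) with assigned(t,b,s), read(s,b).
Restrictor triples: (t1,b2,s1)→read(s1,b2) ✓  (t2,b4,s2)→read(s2,b4) ✗  (t3,b2,s4)→read(s4,b2) ✓  (t3,b3,s3)→read(s3,b3) ✓  (t4,b2,s2)→read(s2,b2) ✗  (t5,b1,s4)→read(s4,b1) ✓  (t5,b2,s2)→read(s2,b2) ✗
Counterexamples (restrictor triples failing the scope): 3.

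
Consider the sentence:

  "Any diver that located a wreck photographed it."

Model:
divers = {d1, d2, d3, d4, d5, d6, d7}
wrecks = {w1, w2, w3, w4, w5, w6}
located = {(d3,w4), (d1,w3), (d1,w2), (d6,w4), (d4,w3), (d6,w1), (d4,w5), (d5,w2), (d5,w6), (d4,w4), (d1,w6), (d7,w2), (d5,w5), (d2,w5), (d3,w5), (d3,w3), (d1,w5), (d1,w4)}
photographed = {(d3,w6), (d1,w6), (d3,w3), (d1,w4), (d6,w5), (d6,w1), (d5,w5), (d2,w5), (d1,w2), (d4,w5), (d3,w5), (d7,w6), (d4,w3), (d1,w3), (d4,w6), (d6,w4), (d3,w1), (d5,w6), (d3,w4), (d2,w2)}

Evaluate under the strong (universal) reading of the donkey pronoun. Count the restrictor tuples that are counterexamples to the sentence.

4

"it" takes "a wreck" as antecedent — a donkey pronoun bound across the clause boundary.
Strong reading: for every (d,w) with located(d,w), photographed(d,w).
Restrictor pairs: (d1,w2) ✓  (d1,w3) ✓  (d1,w4) ✓  (d1,w5) ✗  (d1,w6) ✓  (d2,w5) ✓  (d3,w3) ✓  (d3,w4) ✓  (d3,w5) ✓  (d4,w3) ✓  (d4,w4) ✗  (d4,w5) ✓  (d5,w2) ✗  (d5,w5) ✓  (d5,w6) ✓  (d6,w1) ✓  (d6,w4) ✓  (d7,w2) ✗
Counterexamples (restrictor pairs failing the scope): 4.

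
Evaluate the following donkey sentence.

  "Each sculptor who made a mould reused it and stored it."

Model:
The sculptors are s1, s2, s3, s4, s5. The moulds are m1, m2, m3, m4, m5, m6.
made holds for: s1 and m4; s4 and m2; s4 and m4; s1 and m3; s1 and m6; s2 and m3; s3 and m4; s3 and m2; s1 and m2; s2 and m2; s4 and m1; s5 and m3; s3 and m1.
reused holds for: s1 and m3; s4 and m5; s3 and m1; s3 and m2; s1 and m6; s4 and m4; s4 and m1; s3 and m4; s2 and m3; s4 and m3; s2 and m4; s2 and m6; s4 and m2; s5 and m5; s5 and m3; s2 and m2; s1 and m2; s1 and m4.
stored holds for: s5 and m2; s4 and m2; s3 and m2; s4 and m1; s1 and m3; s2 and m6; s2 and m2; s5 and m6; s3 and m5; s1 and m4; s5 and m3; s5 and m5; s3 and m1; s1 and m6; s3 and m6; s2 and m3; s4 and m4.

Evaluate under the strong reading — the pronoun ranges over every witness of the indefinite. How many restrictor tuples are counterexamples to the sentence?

2

"it" takes "a mould" as antecedent — a donkey pronoun bound across the clause boundary.
Strong reading: for every (s,m) with made(s,m), reused(s,m) ∧ stored(s,m).
Restrictor pairs: (s1,m2) ✗  (s1,m3) ✓  (s1,m4) ✓  (s1,m6) ✓  (s2,m2) ✓  (s2,m3) ✓  (s3,m1) ✓  (s3,m2) ✓  (s3,m4) ✗  (s4,m1) ✓  (s4,m2) ✓  (s4,m4) ✓  (s5,m3) ✓
Counterexamples (restrictor pairs failing the scope): 2.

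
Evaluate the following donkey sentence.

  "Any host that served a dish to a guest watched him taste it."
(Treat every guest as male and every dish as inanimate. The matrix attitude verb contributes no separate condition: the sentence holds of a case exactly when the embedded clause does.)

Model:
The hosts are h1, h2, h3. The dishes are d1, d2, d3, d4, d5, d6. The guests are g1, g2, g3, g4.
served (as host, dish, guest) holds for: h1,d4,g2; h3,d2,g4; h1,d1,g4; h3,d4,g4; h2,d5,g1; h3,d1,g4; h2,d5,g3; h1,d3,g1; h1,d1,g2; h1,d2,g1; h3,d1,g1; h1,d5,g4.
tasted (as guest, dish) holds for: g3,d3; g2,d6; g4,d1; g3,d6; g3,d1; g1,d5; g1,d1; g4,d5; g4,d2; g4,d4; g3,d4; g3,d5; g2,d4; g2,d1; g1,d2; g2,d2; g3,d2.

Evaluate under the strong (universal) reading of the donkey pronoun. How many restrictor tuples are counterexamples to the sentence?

"him" takes "a guest" as antecedent and "it" takes "a dish"; both are donkey pronouns co-varying with the restrictor.
Strong reading: for every (h,d,g) with served(h,d,g), tasted(g,d).
Restrictor triples: (h1,d1,g2)→tasted(g2,d1) ✓  (h1,d1,g4)→tasted(g4,d1) ✓  (h1,d2,g1)→tasted(g1,d2) ✓  (h1,d3,g1)→tasted(g1,d3) ✗  (h1,d4,g2)→tasted(g2,d4) ✓  (h1,d5,g4)→tasted(g4,d5) ✓  (h2,d5,g1)→tasted(g1,d5) ✓  (h2,d5,g3)→tasted(g3,d5) ✓  (h3,d1,g1)→tasted(g1,d1) ✓  (h3,d1,g4)→tasted(g4,d1) ✓  (h3,d2,g4)→tasted(g4,d2) ✓  (h3,d4,g4)→tasted(g4,d4) ✓
Counterexamples (restrictor triples failing the scope): 1.

1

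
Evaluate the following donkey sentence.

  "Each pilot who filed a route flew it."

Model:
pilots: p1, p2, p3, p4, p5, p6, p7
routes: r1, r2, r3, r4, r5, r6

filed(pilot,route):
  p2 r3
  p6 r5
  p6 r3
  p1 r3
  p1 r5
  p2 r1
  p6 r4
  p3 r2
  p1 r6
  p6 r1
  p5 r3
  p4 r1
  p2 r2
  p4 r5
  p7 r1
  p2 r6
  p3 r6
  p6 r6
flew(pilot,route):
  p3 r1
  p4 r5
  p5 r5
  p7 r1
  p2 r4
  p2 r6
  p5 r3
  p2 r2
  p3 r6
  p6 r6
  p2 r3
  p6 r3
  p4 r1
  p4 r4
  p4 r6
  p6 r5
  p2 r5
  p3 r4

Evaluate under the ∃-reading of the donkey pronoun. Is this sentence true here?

"it" takes "a route" as antecedent — a donkey pronoun bound across the clause boundary.
Weak reading: every pilot p with some filed-route has at least one filed-route r such that flew(p,r).
Per pilot: p1:✗  p2:✓  p3:✓  p4:✓  p5:✓  p6:✓  p7:✓
p1 has no witness among its filed-routes.

False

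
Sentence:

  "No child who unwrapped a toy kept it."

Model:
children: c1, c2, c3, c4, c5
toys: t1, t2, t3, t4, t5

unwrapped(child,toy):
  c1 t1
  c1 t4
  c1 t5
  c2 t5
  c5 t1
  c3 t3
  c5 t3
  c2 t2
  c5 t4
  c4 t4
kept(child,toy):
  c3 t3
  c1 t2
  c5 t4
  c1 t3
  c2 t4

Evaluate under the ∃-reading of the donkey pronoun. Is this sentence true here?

False

"it" takes "a toy" as antecedent — a donkey pronoun bound across the clause boundary.
Truth condition: for no (c,t) with unwrapped(c,t) does kept(c,t) hold.
Restrictor pairs — does the scope hold? (c1,t1):fails  (c1,t4):fails  (c1,t5):fails  (c2,t2):fails  (c2,t5):fails  (c3,t3):holds  (c4,t4):fails  (c5,t1):fails  (c5,t3):fails  (c5,t4):holds
Scope holds for 2 pair(s), so the sentence is false.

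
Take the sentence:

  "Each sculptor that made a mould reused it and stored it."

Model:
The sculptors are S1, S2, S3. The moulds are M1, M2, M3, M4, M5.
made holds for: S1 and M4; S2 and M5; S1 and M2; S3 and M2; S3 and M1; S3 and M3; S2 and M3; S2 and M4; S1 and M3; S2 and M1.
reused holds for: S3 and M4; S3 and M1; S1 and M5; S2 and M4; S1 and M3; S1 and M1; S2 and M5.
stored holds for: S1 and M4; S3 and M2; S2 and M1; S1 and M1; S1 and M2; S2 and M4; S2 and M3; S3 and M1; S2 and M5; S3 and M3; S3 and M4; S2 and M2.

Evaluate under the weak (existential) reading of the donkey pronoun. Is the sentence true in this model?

False

"it" takes "a mould" as antecedent — a donkey pronoun bound across the clause boundary.
Weak reading: every sculptor s with some made-mould has at least one made-mould m such that reused(s,m) ∧ stored(s,m).
Per sculptor: S1:✗  S2:✓  S3:✓
S1 has no witness among its made-moulds.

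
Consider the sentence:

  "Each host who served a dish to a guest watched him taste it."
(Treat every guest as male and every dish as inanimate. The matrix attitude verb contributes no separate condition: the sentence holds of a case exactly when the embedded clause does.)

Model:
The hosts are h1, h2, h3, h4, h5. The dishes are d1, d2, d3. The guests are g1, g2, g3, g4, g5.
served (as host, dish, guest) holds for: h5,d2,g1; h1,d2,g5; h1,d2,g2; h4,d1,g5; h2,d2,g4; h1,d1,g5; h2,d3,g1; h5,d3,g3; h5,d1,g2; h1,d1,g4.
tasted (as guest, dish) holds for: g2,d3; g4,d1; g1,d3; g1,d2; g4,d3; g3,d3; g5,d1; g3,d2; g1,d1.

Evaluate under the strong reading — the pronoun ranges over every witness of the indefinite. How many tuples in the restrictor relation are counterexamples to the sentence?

"him" takes "a guest" as antecedent and "it" takes "a dish"; both are donkey pronouns co-varying with the restrictor.
Strong reading: for every (h,d,g) with served(h,d,g), tasted(g,d).
Restrictor triples: (h1,d1,g4)→tasted(g4,d1) ✓  (h1,d1,g5)→tasted(g5,d1) ✓  (h1,d2,g2)→tasted(g2,d2) ✗  (h1,d2,g5)→tasted(g5,d2) ✗  (h2,d2,g4)→tasted(g4,d2) ✗  (h2,d3,g1)→tasted(g1,d3) ✓  (h4,d1,g5)→tasted(g5,d1) ✓  (h5,d1,g2)→tasted(g2,d1) ✗  (h5,d2,g1)→tasted(g1,d2) ✓  (h5,d3,g3)→tasted(g3,d3) ✓
Counterexamples (restrictor triples failing the scope): 4.

4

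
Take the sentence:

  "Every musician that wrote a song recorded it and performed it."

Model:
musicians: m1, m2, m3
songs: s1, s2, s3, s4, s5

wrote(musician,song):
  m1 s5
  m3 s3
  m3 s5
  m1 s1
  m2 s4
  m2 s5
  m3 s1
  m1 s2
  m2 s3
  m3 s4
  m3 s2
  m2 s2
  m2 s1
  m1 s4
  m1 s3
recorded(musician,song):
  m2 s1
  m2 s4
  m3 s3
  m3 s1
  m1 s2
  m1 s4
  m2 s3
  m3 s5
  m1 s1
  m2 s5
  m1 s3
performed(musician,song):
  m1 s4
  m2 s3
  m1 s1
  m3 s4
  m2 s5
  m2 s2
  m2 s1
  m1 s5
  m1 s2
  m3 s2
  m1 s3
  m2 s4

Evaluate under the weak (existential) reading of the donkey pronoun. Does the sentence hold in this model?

False

"it" takes "a song" as antecedent — a donkey pronoun bound across the clause boundary.
Weak reading: every musician m with some wrote-song has at least one wrote-song s such that recorded(m,s) ∧ performed(m,s).
Per musician: m1:✓  m2:✓  m3:✗
m3 has no witness among its wrote-songs.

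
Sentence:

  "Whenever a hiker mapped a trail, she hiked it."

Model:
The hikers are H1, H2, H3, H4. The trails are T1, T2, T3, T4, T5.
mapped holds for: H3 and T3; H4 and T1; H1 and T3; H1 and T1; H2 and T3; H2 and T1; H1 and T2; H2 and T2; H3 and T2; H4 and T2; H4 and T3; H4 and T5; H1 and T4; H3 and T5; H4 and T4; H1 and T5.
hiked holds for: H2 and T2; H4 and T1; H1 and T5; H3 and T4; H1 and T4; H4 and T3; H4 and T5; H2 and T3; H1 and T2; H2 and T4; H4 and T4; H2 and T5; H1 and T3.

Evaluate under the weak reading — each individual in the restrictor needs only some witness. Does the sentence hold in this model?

"it" takes "a trail" as antecedent — a donkey pronoun bound across the clause boundary.
Weak reading: every hiker h with some mapped-trail has at least one mapped-trail t such that hiked(h,t).
Per hiker: H1:✓  H2:✓  H3:✗  H4:✓
H3 has no witness among its mapped-trails.

False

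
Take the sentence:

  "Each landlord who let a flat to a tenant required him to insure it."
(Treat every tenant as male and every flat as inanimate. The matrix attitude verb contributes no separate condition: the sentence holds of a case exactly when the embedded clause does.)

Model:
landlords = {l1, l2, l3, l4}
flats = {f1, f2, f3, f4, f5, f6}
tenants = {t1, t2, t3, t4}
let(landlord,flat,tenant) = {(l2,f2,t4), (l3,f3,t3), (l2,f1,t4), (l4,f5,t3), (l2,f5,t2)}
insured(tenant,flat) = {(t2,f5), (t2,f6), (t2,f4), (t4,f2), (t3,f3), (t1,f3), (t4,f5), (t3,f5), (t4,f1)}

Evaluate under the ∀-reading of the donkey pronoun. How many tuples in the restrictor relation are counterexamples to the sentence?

0

"him" takes "a tenant" as antecedent and "it" takes "a flat"; both are donkey pronouns co-varying with the restrictor.
Strong reading: for every (l,f,t) with let(l,f,t), insured(t,f).
Restrictor triples: (l2,f1,t4)→insured(t4,f1) ✓  (l2,f2,t4)→insured(t4,f2) ✓  (l2,f5,t2)→insured(t2,f5) ✓  (l3,f3,t3)→insured(t3,f3) ✓  (l4,f5,t3)→insured(t3,f5) ✓
Counterexamples (restrictor triples failing the scope): 0.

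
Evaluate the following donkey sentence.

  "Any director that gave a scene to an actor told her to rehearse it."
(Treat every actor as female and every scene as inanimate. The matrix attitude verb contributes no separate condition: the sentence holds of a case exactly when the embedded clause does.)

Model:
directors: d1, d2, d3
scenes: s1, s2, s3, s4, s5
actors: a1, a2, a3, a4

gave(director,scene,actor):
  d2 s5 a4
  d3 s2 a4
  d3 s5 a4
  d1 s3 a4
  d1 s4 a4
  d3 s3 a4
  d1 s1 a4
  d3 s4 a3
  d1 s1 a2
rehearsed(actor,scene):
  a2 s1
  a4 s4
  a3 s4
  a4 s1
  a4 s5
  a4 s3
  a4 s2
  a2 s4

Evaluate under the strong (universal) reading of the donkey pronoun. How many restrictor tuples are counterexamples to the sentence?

"her" takes "an actor" as antecedent and "it" takes "a scene"; both are donkey pronouns co-varying with the restrictor.
Strong reading: for every (d,s,a) with gave(d,s,a), rehearsed(a,s).
Restrictor triples: (d1,s1,a2)→rehearsed(a2,s1) ✓  (d1,s1,a4)→rehearsed(a4,s1) ✓  (d1,s3,a4)→rehearsed(a4,s3) ✓  (d1,s4,a4)→rehearsed(a4,s4) ✓  (d2,s5,a4)→rehearsed(a4,s5) ✓  (d3,s2,a4)→rehearsed(a4,s2) ✓  (d3,s3,a4)→rehearsed(a4,s3) ✓  (d3,s4,a3)→rehearsed(a3,s4) ✓  (d3,s5,a4)→rehearsed(a4,s5) ✓
Counterexamples (restrictor triples failing the scope): 0.

0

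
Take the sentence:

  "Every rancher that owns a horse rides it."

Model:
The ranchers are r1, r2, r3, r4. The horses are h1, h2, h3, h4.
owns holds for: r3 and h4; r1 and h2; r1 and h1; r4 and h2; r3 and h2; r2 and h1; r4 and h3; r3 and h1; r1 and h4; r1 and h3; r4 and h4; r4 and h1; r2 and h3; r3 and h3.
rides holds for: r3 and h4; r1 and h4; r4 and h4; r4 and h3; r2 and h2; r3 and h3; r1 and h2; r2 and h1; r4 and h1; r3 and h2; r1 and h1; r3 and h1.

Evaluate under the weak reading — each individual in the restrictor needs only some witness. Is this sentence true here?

True

"it" takes "a horse" as antecedent — a donkey pronoun bound across the clause boundary.
Weak reading: every rancher r with some owns-horse has at least one owns-horse h such that rides(r,h).
Per rancher: r1:✓  r2:✓  r3:✓  r4:✓
Every rancher in the restrictor has a witness.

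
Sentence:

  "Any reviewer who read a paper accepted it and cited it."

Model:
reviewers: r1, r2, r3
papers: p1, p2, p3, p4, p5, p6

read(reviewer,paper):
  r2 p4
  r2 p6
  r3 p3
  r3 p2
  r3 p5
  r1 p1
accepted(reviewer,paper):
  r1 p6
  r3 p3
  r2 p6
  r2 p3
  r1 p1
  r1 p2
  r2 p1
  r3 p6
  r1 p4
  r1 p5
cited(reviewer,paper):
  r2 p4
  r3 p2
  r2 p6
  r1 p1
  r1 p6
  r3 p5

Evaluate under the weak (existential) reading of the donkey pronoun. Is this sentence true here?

False

"it" takes "a paper" as antecedent — a donkey pronoun bound across the clause boundary.
Weak reading: every reviewer r with some read-paper has at least one read-paper p such that accepted(r,p) ∧ cited(r,p).
Per reviewer: r1:✓  r2:✓  r3:✗
r3 has no witness among its read-papers.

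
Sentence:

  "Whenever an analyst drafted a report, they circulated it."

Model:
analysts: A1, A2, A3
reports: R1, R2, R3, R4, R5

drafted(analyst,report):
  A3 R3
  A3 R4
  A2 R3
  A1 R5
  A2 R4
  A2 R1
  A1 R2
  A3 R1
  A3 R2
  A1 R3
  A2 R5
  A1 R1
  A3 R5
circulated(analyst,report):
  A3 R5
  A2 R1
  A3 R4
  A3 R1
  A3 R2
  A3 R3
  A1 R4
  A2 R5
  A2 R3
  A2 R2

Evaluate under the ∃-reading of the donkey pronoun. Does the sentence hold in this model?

False

"it" takes "a report" as antecedent — a donkey pronoun bound across the clause boundary.
Weak reading: every analyst a with some drafted-report has at least one drafted-report r such that circulated(a,r).
Per analyst: A1:✗  A2:✓  A3:✓
A1 has no witness among its drafted-reports.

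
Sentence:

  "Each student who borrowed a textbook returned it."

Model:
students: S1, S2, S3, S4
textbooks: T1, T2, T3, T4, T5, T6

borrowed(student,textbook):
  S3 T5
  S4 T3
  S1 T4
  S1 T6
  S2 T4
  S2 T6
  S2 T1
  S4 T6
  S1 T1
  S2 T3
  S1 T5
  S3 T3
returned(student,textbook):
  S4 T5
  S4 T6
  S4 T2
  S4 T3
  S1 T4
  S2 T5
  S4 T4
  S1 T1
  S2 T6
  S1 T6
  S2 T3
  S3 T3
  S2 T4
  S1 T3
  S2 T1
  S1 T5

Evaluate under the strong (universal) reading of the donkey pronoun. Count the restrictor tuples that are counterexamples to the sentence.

1

"it" takes "a textbook" as antecedent — a donkey pronoun bound across the clause boundary.
Strong reading: for every (s,t) with borrowed(s,t), returned(s,t).
Restrictor pairs: (S1,T1) ✓  (S1,T4) ✓  (S1,T5) ✓  (S1,T6) ✓  (S2,T1) ✓  (S2,T3) ✓  (S2,T4) ✓  (S2,T6) ✓  (S3,T3) ✓  (S3,T5) ✗  (S4,T3) ✓  (S4,T6) ✓
Counterexamples (restrictor pairs failing the scope): 1.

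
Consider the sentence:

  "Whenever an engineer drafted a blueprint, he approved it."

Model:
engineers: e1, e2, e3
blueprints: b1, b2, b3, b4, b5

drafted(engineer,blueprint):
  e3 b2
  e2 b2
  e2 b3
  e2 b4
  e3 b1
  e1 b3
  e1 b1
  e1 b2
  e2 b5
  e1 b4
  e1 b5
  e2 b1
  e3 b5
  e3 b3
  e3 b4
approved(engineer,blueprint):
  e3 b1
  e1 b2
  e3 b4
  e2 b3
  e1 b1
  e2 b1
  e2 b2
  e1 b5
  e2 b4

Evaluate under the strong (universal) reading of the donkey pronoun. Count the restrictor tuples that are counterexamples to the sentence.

"it" takes "a blueprint" as antecedent — a donkey pronoun bound across the clause boundary.
Strong reading: for every (e,b) with drafted(e,b), approved(e,b).
Restrictor pairs: (e1,b1) ✓  (e1,b2) ✓  (e1,b3) ✗  (e1,b4) ✗  (e1,b5) ✓  (e2,b1) ✓  (e2,b2) ✓  (e2,b3) ✓  (e2,b4) ✓  (e2,b5) ✗  (e3,b1) ✓  (e3,b2) ✗  (e3,b3) ✗  (e3,b4) ✓  (e3,b5) ✗
Counterexamples (restrictor pairs failing the scope): 6.

6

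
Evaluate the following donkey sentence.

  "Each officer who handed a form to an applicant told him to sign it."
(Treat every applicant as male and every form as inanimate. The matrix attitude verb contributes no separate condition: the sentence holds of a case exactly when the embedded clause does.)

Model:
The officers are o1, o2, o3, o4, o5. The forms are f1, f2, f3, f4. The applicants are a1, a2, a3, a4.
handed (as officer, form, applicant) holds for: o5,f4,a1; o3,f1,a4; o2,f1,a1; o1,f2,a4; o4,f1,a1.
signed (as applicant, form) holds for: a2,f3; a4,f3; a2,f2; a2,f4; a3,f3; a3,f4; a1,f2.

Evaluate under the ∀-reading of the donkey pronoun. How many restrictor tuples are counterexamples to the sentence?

"him" takes "an applicant" as antecedent and "it" takes "a form"; both are donkey pronouns co-varying with the restrictor.
Strong reading: for every (o,f,a) with handed(o,f,a), signed(a,f).
Restrictor triples: (o1,f2,a4)→signed(a4,f2) ✗  (o2,f1,a1)→signed(a1,f1) ✗  (o3,f1,a4)→signed(a4,f1) ✗  (o4,f1,a1)→signed(a1,f1) ✗  (o5,f4,a1)→signed(a1,f4) ✗
Counterexamples (restrictor triples failing the scope): 5.

5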